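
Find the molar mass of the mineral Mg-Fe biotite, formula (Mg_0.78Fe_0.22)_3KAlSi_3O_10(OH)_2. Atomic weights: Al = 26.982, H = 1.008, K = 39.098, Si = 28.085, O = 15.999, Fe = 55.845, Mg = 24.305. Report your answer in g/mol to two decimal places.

438.07 g/mol

The formula mass is the sum 2.34(24.305) + 0.66(55.845) + 1(39.098) + 1(26.982) + 3(28.085) + 12(15.999) + 2(1.008).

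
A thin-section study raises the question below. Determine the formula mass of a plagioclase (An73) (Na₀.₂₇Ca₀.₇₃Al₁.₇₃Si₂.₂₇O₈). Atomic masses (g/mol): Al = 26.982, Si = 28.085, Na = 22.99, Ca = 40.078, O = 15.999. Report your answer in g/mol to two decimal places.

273.89 g/mol

M = 0.27(22.99) + 0.73(40.078) + 1.73(26.982) + 2.27(28.085) + 8(15.999)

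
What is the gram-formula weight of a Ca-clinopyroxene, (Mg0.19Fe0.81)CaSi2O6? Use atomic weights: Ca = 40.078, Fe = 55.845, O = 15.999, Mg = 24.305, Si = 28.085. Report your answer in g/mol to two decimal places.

The formula mass is the sum 0.19·24.305 + 0.81·55.845 + 1·40.078 + 2·28.085 + 6·15.999.

242.09 g/mol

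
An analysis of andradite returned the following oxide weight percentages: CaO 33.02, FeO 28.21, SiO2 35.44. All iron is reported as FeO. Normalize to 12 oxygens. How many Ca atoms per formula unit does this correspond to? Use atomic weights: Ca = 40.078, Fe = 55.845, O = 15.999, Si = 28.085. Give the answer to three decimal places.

33.02 wt% CaO ÷ 56.077 g/mol = 0.58883 mol, giving 0.58883 Ca and 0.58883 O.
28.21 wt% FeO ÷ 71.844 g/mol = 0.39266 mol, giving 0.39266 Fe and 0.39266 O.
35.44 wt% SiO2 ÷ 60.083 g/mol = 0.58985 mol, giving 0.58985 Si and 1.17970 O.
Oxygen sums to 2.16119; scaling by 12/2.16119 = 5.55250 puts the formula on 12 O.
Ca: 0.58883 × 5.55250 = 3.269 atoms per formula unit.

3.269 Ca apfu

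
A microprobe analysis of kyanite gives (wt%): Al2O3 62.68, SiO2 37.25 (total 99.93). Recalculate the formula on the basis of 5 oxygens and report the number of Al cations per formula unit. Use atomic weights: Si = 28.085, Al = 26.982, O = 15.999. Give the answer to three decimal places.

1.993 Al apfu

62.68 wt% Al2O3 ÷ 101.961 g/mol = 0.61474 mol, giving 1.22948 Al and 1.84422 O.
37.25 wt% SiO2 ÷ 60.083 g/mol = 0.61998 mol, giving 0.61998 Si and 1.23996 O.
Oxygen sums to 3.08418; scaling by 5/3.08418 = 1.62118 puts the formula on 5 O.
Al: 1.22948 × 1.62118 = 1.993 atoms per formula unit.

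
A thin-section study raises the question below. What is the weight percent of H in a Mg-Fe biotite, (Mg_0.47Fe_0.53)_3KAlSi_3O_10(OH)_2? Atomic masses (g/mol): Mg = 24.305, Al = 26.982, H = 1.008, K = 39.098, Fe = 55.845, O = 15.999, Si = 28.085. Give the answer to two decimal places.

0.43 mass %

Molar mass of (Mg_0.47Fe_0.53)_3KAlSi_3O_10(OH)_2: 1.41*24.305 + 1.59*55.845 + 1*39.098 + 1*26.982 + 3*28.085 + 12*15.999 + 2*1.008 = 467.403 g/mol.
Mass of H per formula unit: 2 × 1.008 = 2.016 g.
Weight fraction H = 2.016 / 467.403 = 0.0043.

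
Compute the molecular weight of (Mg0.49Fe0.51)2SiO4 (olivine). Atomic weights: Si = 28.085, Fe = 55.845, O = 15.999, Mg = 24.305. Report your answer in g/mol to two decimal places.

M = 0.98(24.305) + 1.02(55.845) + 1(28.085) + 4(15.999)

172.86 g/mol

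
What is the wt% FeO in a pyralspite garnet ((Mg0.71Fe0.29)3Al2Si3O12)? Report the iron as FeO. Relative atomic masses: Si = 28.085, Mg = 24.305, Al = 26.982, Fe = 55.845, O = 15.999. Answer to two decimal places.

Molar mass of (Mg0.71Fe0.29)3Al2Si3O12 = 2.13×24.305 + 0.87×55.845 + 2×26.982 + 3×28.085 + 12×15.999 = 430.562 g/mol.
Each formula unit contains 0.87 Fe, equivalent to 0.87/1 = 0.8700 mol FeO.
M(FeO) = 1×55.845 + 1×15.999 = 71.844 g/mol.
Mass of FeO per formula unit = 0.8700 × 71.844 = 62.504 g.
FeO wt% = 62.504 / 430.562 × 100 = 14.52%.

14.52 wt%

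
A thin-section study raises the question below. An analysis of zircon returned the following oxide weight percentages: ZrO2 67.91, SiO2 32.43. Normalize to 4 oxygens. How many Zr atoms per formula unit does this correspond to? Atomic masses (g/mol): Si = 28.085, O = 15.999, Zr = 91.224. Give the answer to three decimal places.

1.010 Zr apfu

67.91 wt% ZrO2 ÷ 123.222 g/mol = 0.55112 mol, giving 0.55112 Zr and 1.10224 O.
32.43 wt% SiO2 ÷ 60.083 g/mol = 0.53975 mol, giving 0.53975 Si and 1.07950 O.
Oxygen sums to 2.18174; scaling by 4/2.18174 = 1.83340 puts the formula on 4 O.
Zr: 0.55112 × 1.83340 = 1.010 atoms per formula unit.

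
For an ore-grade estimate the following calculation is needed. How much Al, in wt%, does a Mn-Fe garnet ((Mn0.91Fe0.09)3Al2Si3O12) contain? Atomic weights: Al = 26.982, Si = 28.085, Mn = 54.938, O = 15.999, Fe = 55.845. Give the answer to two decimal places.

Formula mass = 2.73·54.938 + 0.27·55.845 + 2·26.982 + 3·28.085 + 12·15.999 = 495.266 g/mol, of which 53.964 g is Al.
So Al makes up 53.964/495.266 = 0.1090 of the mass, i.e. 10.90%.

10.90 wt%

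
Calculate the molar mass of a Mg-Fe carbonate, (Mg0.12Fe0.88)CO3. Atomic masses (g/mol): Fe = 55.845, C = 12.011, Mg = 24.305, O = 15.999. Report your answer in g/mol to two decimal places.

The formula mass is the sum 0.12×24.305 + 0.88×55.845 + 1×12.011 + 3×15.999.

112.07 g/mol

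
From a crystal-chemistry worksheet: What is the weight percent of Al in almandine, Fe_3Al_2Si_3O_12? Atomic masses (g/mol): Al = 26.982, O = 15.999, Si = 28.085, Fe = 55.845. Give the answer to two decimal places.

10.84 weight percent

Molar mass of Fe_3Al_2Si_3O_12: 3*55.845 + 2*26.982 + 3*28.085 + 12*15.999 = 497.742 g/mol.
Mass of Al per formula unit: 2 × 26.982 = 53.964 g.
Weight fraction Al = 53.964 / 497.742 = 0.1084.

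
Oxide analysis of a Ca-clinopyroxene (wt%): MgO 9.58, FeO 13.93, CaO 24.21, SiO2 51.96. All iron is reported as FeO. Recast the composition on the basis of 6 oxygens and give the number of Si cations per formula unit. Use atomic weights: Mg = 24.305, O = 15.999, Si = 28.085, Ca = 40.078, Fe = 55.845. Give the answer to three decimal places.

9.58 wt% MgO ÷ 40.304 g/mol = 0.23769 mol, giving 0.23769 Mg and 0.23769 O.
13.93 wt% FeO ÷ 71.844 g/mol = 0.19389 mol, giving 0.19389 Fe and 0.19389 O.
24.21 wt% CaO ÷ 56.077 g/mol = 0.43173 mol, giving 0.43173 Ca and 0.43173 O.
51.96 wt% SiO2 ÷ 60.083 g/mol = 0.86480 mol, giving 0.86480 Si and 1.72960 O.
Oxygen sums to 2.59291; scaling by 6/2.59291 = 2.31400 puts the formula on 6 O.
Si: 0.86480 × 2.31400 = 2.001 atoms per formula unit.

2.001 Si apfu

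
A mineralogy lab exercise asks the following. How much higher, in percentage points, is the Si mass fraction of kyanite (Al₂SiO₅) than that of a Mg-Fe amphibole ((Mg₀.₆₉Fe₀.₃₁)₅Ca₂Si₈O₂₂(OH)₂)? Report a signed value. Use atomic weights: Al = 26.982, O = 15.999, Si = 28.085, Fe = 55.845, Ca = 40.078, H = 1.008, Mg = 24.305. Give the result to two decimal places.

-8.76 percentage points

Si in Al₂SiO₅: molar mass 162.044 g/mol; 1×28.085 = 28.085 g → 17.33 wt%.
Si in (Mg₀.₆₉Fe₀.₃₁)₅Ca₂Si₈O₂₂(OH)₂: molar mass 861.240 g/mol; 8×28.085 = 224.680 g → 26.09 wt%.
Difference = 17.33 − 26.09 = -8.76 percentage points.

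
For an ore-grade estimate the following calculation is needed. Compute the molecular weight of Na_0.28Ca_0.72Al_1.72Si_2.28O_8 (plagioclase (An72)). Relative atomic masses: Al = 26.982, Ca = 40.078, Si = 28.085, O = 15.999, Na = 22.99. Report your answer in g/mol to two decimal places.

273.73 g/mol

M = 0.28×22.99 + 0.72×40.078 + 1.72×26.982 + 2.28×28.085 + 8×15.999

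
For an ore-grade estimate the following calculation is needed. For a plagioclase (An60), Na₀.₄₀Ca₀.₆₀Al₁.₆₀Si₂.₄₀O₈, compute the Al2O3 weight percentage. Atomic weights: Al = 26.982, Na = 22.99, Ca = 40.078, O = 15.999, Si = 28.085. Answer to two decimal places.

30.01 wt%

Molar mass of Na₀.₄₀Ca₀.₆₀Al₁.₆₀Si₂.₄₀O₈ = 0.40*22.99 + 0.60*40.078 + 1.60*26.982 + 2.40*28.085 + 8*15.999 = 271.810 g/mol.
Each formula unit contains 1.60 Al, equivalent to 1.60/2 = 0.8000 mol Al2O3.
M(Al2O3) = 2×26.982 + 3×15.999 = 101.961 g/mol.
Mass of Al2O3 per formula unit = 0.8000 × 101.961 = 81.569 g.
Al2O3 wt% = 81.569 / 271.810 × 100 = 30.01%.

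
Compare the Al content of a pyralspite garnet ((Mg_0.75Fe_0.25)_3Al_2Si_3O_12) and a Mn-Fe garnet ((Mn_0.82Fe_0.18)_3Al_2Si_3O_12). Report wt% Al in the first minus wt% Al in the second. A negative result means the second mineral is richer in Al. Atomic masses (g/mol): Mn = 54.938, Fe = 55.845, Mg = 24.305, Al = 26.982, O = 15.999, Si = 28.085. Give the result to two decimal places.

Al in (Mg_0.75Fe_0.25)_3Al_2Si_3O_12: molar mass 426.777 g/mol; 2×26.982 = 53.964 g → 12.64 wt%.
Al in (Mn_0.82Fe_0.18)_3Al_2Si_3O_12: molar mass 495.511 g/mol; 2×26.982 = 53.964 g → 10.89 wt%.
Difference = 12.64 − 10.89 = 1.75 percentage points.

1.75 percentage points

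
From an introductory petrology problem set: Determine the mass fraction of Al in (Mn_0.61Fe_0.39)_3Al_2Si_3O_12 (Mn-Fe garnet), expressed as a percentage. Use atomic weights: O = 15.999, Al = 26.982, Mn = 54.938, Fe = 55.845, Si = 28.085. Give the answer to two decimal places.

M((Mn_0.61Fe_0.39)_3Al_2Si_3O_12) = 496.082 g/mol.
Al contributes 2 × 26.982 = 53.964 g per mole.
53.964/496.082 = 0.1088 → 10.88%.

10.88 wt%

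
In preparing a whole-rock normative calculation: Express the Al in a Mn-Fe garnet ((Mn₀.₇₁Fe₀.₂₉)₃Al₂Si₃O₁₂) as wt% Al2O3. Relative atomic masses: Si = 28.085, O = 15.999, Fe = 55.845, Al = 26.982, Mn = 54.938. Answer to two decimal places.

Molar mass of (Mn₀.₇₁Fe₀.₂₉)₃Al₂Si₃O₁₂ = 2.13*54.938 + 0.87*55.845 + 2*26.982 + 3*28.085 + 12*15.999 = 495.810 g/mol.
Each formula unit contains 2 Al, equivalent to 2/2 = 1.0000 mol Al2O3.
M(Al2O3) = 2×26.982 + 3×15.999 = 101.961 g/mol.
Mass of Al2O3 per formula unit = 1.0000 × 101.961 = 101.961 g.
Al2O3 wt% = 101.961 / 495.810 × 100 = 20.56%.

20.56 wt%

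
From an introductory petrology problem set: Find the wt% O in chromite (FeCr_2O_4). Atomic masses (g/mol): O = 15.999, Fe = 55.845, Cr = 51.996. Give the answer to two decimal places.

M(FeCr_2O_4) = 223.833 g/mol.
O contributes 4 × 15.999 = 63.996 g per mole.
63.996/223.833 = 0.2859 → 28.59%.

28.59 weight percent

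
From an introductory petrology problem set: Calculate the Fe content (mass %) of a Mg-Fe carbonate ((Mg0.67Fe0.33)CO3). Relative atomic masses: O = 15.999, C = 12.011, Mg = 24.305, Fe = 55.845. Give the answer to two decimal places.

Molar mass of (Mg0.67Fe0.33)CO3: 0.67×24.305 + 0.33×55.845 + 1×12.011 + 3×15.999 = 94.721 g/mol.
Mass of Fe per formula unit: 0.33 × 55.845 = 18.429 g.
Weight fraction Fe = 18.429 / 94.721 = 0.1946.

19.46 mass %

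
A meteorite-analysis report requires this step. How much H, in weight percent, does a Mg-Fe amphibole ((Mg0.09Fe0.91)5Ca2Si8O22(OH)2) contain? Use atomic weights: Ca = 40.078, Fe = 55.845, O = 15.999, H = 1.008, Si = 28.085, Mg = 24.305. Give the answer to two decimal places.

M((Mg0.09Fe0.91)5Ca2Si8O22(OH)2) = 955.860 g/mol.
H contributes 2 × 1.008 = 2.016 g per mole.
2.016/955.860 = 0.0021 → 0.21%.

0.21 weight percent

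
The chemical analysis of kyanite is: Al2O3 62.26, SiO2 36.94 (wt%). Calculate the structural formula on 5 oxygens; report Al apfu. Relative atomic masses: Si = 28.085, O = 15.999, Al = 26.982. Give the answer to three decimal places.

Al2O3: 62.26/101.961 = 0.61063 mol → 1.22126 mol Al, 1.83189 mol O.
SiO2: 36.94/60.083 = 0.61482 mol → 0.61482 mol Si, 1.22964 mol O.
Total oxygen = 3.06153 mol. Normalization factor = 5/3.06153 = 1.63317.
Al per 5 O = 1.22126 × 1.63317 = 1.995.

1.995 Al apfu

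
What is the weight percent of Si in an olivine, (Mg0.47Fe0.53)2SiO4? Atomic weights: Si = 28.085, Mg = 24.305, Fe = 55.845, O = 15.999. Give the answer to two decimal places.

16.13 wt%

Molar mass of (Mg0.47Fe0.53)2SiO4: 0.94·24.305 + 1.06·55.845 + 1·28.085 + 4·15.999 = 174.123 g/mol.
Mass of Si per formula unit: 1 × 28.085 = 28.085 g.
Weight fraction Si = 28.085 / 174.123 = 0.1613.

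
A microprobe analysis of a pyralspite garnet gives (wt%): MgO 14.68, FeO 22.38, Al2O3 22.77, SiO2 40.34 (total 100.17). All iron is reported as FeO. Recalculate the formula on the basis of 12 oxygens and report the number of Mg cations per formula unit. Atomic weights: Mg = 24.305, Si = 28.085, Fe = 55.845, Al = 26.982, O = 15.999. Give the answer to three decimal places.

MgO: 14.68/40.304 = 0.36423 mol → 0.36423 mol Mg, 0.36423 mol O.
FeO: 22.38/71.844 = 0.31151 mol → 0.31151 mol Fe, 0.31151 mol O.
Al2O3: 22.77/101.961 = 0.22332 mol → 0.44664 mol Al, 0.66996 mol O.
SiO2: 40.34/60.083 = 0.67140 mol → 0.67140 mol Si, 1.34280 mol O.
Total oxygen = 2.68850 mol. Normalization factor = 12/2.68850 = 4.46346.
Mg per 12 O = 0.36423 × 4.46346 = 1.626.

1.626 Mg apfu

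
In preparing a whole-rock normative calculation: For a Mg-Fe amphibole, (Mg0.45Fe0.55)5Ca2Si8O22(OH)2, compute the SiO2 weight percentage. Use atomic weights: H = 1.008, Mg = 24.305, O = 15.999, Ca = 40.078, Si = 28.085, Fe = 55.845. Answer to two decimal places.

Formula mass = 899.088 g/mol.
8 Si → 8.0000 mol SiO2 per formula unit; M(SiO2) = 60.083, so SiO2 mass = 480.664 g.
480.664/899.088 × 100 = 53.46 wt%.

53.46 wt%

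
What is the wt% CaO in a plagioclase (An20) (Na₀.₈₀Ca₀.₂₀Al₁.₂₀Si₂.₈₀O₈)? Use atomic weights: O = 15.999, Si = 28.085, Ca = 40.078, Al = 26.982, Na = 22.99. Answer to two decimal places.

Molar mass of Na₀.₈₀Ca₀.₂₀Al₁.₂₀Si₂.₈₀O₈ = 0.80*22.99 + 0.20*40.078 + 1.20*26.982 + 2.80*28.085 + 8*15.999 = 265.416 g/mol.
Each formula unit contains 0.20 Ca, equivalent to 0.20/1 = 0.2000 mol CaO.
M(CaO) = 1×40.078 + 1×15.999 = 56.077 g/mol.
Mass of CaO per formula unit = 0.2000 × 56.077 = 11.215 g.
CaO wt% = 11.215 / 265.416 × 100 = 4.23%.

4.23 wt%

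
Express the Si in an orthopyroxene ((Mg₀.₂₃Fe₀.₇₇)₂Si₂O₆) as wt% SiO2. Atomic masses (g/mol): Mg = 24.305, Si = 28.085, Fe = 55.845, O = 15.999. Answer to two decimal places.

48.19 wt%

M((Mg₀.₂₃Fe₀.₇₇)₂Si₂O₆) = 249.346 g/mol; M(SiO2) = 60.083 g/mol.
Moles SiO2 per formula unit = 2 Si ÷ 1 = 2.0000.
SiO2 fraction = (2.0000 × 60.083) / 249.346 = 120.166/249.346 = 0.4819.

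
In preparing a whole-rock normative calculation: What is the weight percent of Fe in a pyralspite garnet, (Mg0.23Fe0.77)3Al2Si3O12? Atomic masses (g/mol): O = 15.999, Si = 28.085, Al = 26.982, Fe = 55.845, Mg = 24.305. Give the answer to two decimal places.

M((Mg0.23Fe0.77)3Al2Si3O12) = 475.979 g/mol.
Fe contributes 2.31 × 55.845 = 129.002 g per mole.
129.002/475.979 = 0.2710 → 27.10%.

27.10 wt%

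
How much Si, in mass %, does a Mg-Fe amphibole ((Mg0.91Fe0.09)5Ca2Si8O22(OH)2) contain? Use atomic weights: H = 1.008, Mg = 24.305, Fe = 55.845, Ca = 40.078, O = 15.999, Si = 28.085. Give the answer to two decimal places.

27.18 mass %

Formula mass = 4.55*24.305 + 0.45*55.845 + 2*40.078 + 8*28.085 + 24*15.999 + 2*1.008 = 826.546 g/mol, of which 224.680 g is Si.
So Si makes up 224.680/826.546 = 0.2718 of the mass, i.e. 27.18%.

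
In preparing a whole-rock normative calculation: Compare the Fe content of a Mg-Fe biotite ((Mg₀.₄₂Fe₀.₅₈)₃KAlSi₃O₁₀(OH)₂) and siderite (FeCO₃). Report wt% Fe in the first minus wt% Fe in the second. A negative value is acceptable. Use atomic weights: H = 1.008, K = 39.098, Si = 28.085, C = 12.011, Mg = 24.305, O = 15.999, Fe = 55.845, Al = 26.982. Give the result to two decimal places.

M((Mg₀.₄₂Fe₀.₅₈)₃KAlSi₃O₁₀(OH)₂) = 472.134 g/mol, so wt% Fe = 97.170/472.134 × 100 = 20.58%.
M(FeCO₃) = 115.853 g/mol, so wt% Fe = 55.845/115.853 × 100 = 48.20%.
20.58 − 48.20 = -27.62 pp.

-27.62 percentage points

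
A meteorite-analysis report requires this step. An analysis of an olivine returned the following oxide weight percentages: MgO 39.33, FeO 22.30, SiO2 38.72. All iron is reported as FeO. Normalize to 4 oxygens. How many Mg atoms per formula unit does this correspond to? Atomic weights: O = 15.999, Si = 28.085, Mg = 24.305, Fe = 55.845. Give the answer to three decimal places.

1.516 Mg apfu

39.33 wt% MgO ÷ 40.304 g/mol = 0.97583 mol, giving 0.97583 Mg and 0.97583 O.
22.30 wt% FeO ÷ 71.844 g/mol = 0.31039 mol, giving 0.31039 Fe and 0.31039 O.
38.72 wt% SiO2 ÷ 60.083 g/mol = 0.64444 mol, giving 0.64444 Si and 1.28888 O.
Oxygen sums to 2.57510; scaling by 4/2.57510 = 1.55334 puts the formula on 4 O.
Mg: 0.97583 × 1.55334 = 1.516 atoms per formula unit.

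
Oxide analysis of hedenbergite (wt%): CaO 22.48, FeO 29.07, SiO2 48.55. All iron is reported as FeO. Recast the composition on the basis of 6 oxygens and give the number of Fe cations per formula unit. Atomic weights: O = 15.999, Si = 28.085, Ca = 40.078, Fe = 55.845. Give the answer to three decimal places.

1.003 Fe apfu

22.48 wt% CaO ÷ 56.077 g/mol = 0.40088 mol, giving 0.40088 Ca and 0.40088 O.
29.07 wt% FeO ÷ 71.844 g/mol = 0.40463 mol, giving 0.40463 Fe and 0.40463 O.
48.55 wt% SiO2 ÷ 60.083 g/mol = 0.80805 mol, giving 0.80805 Si and 1.61610 O.
Oxygen sums to 2.42161; scaling by 6/2.42161 = 2.47769 puts the formula on 6 O.
Fe: 0.40463 × 2.47769 = 1.003 atoms per formula unit.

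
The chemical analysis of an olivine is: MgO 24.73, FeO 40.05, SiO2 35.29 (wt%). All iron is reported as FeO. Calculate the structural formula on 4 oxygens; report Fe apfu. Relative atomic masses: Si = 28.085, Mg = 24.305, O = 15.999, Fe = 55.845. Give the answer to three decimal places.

MgO (M=40.304): mol = 0.61359; Mg = 0.61359, O = 0.61359.
FeO (M=71.844): mol = 0.55746; Fe = 0.55746, O = 0.55746.
SiO2 (M=60.083): mol = 0.58735; Si = 0.58735, O = 1.17470.
ΣO = 2.34575; factor = 4/ΣO = 1.70521.
Fe apfu = 0.55746 × 1.70521 = 0.951.

0.951 Fe apfu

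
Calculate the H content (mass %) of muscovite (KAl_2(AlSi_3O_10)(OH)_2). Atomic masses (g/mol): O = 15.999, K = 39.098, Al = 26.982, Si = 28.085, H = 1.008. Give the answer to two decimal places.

0.51 mass %

M(KAl_2(AlSi_3O_10)(OH)_2) = 398.303 g/mol.
H contributes 2 × 1.008 = 2.016 g per mole.
2.016/398.303 = 0.0051 → 0.51%.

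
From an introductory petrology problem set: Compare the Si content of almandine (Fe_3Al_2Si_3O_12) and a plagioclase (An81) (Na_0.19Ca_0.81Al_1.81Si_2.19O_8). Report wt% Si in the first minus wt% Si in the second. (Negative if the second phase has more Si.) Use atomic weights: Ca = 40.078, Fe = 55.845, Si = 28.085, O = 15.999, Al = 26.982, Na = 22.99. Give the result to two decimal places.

Si in Fe_3Al_2Si_3O_12: molar mass 497.742 g/mol; 3×28.085 = 84.255 g → 16.93 wt%.
Si in Na_0.19Ca_0.81Al_1.81Si_2.19O_8: molar mass 275.167 g/mol; 2.19×28.085 = 61.506 g → 22.35 wt%.
Difference = 16.93 − 22.35 = -5.42 percentage points.

-5.42 percentage points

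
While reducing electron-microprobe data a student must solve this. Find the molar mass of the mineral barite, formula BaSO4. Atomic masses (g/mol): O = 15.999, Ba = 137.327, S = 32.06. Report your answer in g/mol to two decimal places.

Ba: 1 × 137.327 = 137.3270
S: 1 × 32.06 = 32.0600
O: 4 × 15.999 = 63.9960
Summing the contributions gives the formula mass.

233.38 g/mol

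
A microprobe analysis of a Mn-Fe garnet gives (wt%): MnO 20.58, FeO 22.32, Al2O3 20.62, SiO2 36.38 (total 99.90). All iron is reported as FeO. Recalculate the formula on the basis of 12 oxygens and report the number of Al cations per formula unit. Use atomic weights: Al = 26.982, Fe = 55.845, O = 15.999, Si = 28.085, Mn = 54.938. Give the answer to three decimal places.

MnO (M=70.937): mol = 0.29012; Mn = 0.29012, O = 0.29012.
FeO (M=71.844): mol = 0.31067; Fe = 0.31067, O = 0.31067.
Al2O3 (M=101.961): mol = 0.20223; Al = 0.40446, O = 0.60669.
SiO2 (M=60.083): mol = 0.60550; Si = 0.60550, O = 1.21100.
ΣO = 2.41848; factor = 12/ΣO = 4.96179.
Al apfu = 0.40446 × 4.96179 = 2.007.

2.007 Al apfu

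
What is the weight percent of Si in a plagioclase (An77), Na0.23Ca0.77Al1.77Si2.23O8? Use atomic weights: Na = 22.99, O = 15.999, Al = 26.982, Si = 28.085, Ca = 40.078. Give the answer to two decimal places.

Molar mass of Na0.23Ca0.77Al1.77Si2.23O8: 0.23*22.99 + 0.77*40.078 + 1.77*26.982 + 2.23*28.085 + 8*15.999 = 274.527 g/mol.
Mass of Si per formula unit: 2.23 × 28.085 = 62.630 g.
Weight fraction Si = 62.630 / 274.527 = 0.2281.

22.81 wt%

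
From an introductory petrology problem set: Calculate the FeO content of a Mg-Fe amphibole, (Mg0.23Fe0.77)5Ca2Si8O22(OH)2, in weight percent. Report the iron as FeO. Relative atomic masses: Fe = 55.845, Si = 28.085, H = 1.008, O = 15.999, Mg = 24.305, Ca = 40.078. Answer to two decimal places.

M((Mg0.23Fe0.77)5Ca2Si8O22(OH)2) = 933.782 g/mol; M(FeO) = 71.844 g/mol.
Moles FeO per formula unit = 3.85 Fe ÷ 1 = 3.8500.
FeO fraction = (3.8500 × 71.844) / 933.782 = 276.599/933.782 = 0.2962.

29.62 wt%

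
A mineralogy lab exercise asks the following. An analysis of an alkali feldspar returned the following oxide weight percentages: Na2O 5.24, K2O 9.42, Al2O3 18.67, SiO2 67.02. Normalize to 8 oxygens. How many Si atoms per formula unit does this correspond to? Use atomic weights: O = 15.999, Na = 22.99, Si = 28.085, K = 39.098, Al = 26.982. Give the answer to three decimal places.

3.010 Si apfu

Na2O (M=61.979): mol = 0.08454; Na = 0.16908, O = 0.08454.
K2O (M=94.195): mol = 0.10001; K = 0.20002, O = 0.10001.
Al2O3 (M=101.961): mol = 0.18311; Al = 0.36622, O = 0.54933.
SiO2 (M=60.083): mol = 1.11546; Si = 1.11546, O = 2.23092.
ΣO = 2.96480; factor = 8/ΣO = 2.69833.
Si apfu = 1.11546 × 2.69833 = 3.010.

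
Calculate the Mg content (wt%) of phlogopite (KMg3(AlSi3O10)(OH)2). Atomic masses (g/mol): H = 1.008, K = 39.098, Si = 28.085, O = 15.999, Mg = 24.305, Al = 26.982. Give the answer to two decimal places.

Formula mass = 1*39.098 + 3*24.305 + 1*26.982 + 3*28.085 + 12*15.999 + 2*1.008 = 417.254 g/mol, of which 72.915 g is Mg.
So Mg makes up 72.915/417.254 = 0.1747 of the mass, i.e. 17.47%.

17.47 wt%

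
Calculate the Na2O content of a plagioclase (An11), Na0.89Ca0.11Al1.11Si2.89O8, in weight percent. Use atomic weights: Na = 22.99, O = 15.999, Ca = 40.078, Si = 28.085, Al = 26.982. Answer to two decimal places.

10.45 wt%

Formula mass = 263.977 g/mol.
0.89 Na → 0.4450 mol Na2O per formula unit; M(Na2O) = 61.979, so Na2O mass = 27.581 g.
27.581/263.977 × 100 = 10.45 wt%.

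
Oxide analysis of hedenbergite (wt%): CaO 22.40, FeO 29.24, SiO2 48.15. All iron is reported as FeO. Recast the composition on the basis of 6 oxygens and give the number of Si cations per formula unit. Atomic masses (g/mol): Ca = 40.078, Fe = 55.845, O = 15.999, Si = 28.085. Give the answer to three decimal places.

1.996 Si apfu

CaO (M=56.077): mol = 0.39945; Ca = 0.39945, O = 0.39945.
FeO (M=71.844): mol = 0.40699; Fe = 0.40699, O = 0.40699.
SiO2 (M=60.083): mol = 0.80139; Si = 0.80139, O = 1.60278.
ΣO = 2.40922; factor = 6/ΣO = 2.49043.
Si apfu = 0.80139 × 2.49043 = 1.996.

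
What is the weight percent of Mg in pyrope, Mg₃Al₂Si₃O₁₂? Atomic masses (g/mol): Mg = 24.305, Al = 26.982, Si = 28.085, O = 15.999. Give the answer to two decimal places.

18.09 weight percent

Formula mass = 3·24.305 + 2·26.982 + 3·28.085 + 12·15.999 = 403.122 g/mol, of which 72.915 g is Mg.
So Mg makes up 72.915/403.122 = 0.1809 of the mass, i.e. 18.09%.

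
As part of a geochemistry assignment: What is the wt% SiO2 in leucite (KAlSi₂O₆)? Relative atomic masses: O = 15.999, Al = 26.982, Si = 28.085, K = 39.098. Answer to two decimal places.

Molar mass of KAlSi₂O₆ = 1*39.098 + 1*26.982 + 2*28.085 + 6*15.999 = 218.244 g/mol.
Each formula unit contains 2 Si, equivalent to 2/1 = 2.0000 mol SiO2.
M(SiO2) = 1×28.085 + 2×15.999 = 60.083 g/mol.
Mass of SiO2 per formula unit = 2.0000 × 60.083 = 120.166 g.
SiO2 wt% = 120.166 / 218.244 × 100 = 55.06%.

55.06 wt%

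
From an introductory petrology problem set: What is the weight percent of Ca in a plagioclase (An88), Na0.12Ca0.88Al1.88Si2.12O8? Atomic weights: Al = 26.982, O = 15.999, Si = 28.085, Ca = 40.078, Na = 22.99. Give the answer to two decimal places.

Molar mass of Na0.12Ca0.88Al1.88Si2.12O8: 0.12*22.99 + 0.88*40.078 + 1.88*26.982 + 2.12*28.085 + 8*15.999 = 276.286 g/mol.
Mass of Ca per formula unit: 0.88 × 40.078 = 35.269 g.
Weight fraction Ca = 35.269 / 276.286 = 0.1277.

12.77 weight percent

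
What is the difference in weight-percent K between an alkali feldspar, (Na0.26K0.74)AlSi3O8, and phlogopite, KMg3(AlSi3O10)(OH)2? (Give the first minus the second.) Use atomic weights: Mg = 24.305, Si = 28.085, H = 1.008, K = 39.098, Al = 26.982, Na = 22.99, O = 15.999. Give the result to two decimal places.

M((Na0.26K0.74)AlSi3O8) = 274.139 g/mol, so wt% K = 28.933/274.139 × 100 = 10.55%.
M(KMg3(AlSi3O10)(OH)2) = 417.254 g/mol, so wt% K = 39.098/417.254 × 100 = 9.37%.
10.55 − 9.37 = 1.18 pp.

1.18 percentage points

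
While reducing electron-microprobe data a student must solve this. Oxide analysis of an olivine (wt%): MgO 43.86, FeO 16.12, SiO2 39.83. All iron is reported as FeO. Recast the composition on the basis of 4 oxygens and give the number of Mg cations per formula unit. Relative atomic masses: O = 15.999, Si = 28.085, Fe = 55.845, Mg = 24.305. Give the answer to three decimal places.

1.650 Mg apfu

MgO (M=40.304): mol = 1.08823; Mg = 1.08823, O = 1.08823.
FeO (M=71.844): mol = 0.22438; Fe = 0.22438, O = 0.22438.
SiO2 (M=60.083): mol = 0.66292; Si = 0.66292, O = 1.32584.
ΣO = 2.63845; factor = 4/ΣO = 1.51604.
Mg apfu = 1.08823 × 1.51604 = 1.650.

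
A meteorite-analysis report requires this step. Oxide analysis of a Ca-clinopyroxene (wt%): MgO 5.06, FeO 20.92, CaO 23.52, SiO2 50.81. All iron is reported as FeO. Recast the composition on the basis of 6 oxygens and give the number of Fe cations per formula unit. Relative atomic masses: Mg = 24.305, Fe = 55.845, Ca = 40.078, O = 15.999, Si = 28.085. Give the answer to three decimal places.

MgO (M=40.304): mol = 0.12555; Mg = 0.12555, O = 0.12555.
FeO (M=71.844): mol = 0.29119; Fe = 0.29119, O = 0.29119.
CaO (M=56.077): mol = 0.41942; Ca = 0.41942, O = 0.41942.
SiO2 (M=60.083): mol = 0.84566; Si = 0.84566, O = 1.69132.
ΣO = 2.52748; factor = 6/ΣO = 2.37391.
Fe apfu = 0.29119 × 2.37391 = 0.691.

0.691 Fe apfu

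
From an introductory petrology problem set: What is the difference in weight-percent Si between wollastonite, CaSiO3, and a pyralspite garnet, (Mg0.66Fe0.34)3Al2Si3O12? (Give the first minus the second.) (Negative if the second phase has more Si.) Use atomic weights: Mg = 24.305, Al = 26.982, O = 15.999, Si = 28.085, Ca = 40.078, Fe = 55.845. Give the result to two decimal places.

4.82 percentage points

First mineral: 28.085 g Si in 116.160 g formula = 24.18 wt% Si.
Second mineral: 84.255 g Si in 435.293 g formula = 19.36 wt% Si.
24.18% − 19.36% gives a difference of 4.82 percentage points.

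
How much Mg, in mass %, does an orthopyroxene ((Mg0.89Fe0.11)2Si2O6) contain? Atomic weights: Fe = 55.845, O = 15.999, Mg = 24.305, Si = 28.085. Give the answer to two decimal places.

20.83 mass %

Formula mass = 1.78·24.305 + 0.22·55.845 + 2·28.085 + 6·15.999 = 207.713 g/mol, of which 43.263 g is Mg.
So Mg makes up 43.263/207.713 = 0.2083 of the mass, i.e. 20.83%.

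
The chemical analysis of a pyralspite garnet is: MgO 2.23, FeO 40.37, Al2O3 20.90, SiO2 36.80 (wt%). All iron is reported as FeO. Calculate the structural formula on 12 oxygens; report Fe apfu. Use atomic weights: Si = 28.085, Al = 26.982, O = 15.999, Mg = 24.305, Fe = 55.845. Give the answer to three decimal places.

2.744 Fe apfu

MgO: 2.23/40.304 = 0.05533 mol → 0.05533 mol Mg, 0.05533 mol O.
FeO: 40.37/71.844 = 0.56191 mol → 0.56191 mol Fe, 0.56191 mol O.
Al2O3: 20.90/101.961 = 0.20498 mol → 0.40996 mol Al, 0.61494 mol O.
SiO2: 36.80/60.083 = 0.61249 mol → 0.61249 mol Si, 1.22498 mol O.
Total oxygen = 2.45716 mol. Normalization factor = 12/2.45716 = 4.88369.
Fe per 12 O = 0.56191 × 4.88369 = 2.744.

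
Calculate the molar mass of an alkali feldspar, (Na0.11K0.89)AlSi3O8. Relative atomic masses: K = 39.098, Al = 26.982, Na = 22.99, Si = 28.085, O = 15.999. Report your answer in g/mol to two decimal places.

276.56 g/mol

M = 0.11·22.99 + 0.89·39.098 + 1·26.982 + 3·28.085 + 8·15.999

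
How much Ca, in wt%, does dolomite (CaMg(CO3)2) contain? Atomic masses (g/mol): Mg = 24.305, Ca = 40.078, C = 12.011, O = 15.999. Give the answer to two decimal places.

21.73 wt%

Formula mass = 1·40.078 + 1·24.305 + 2·12.011 + 6·15.999 = 184.399 g/mol, of which 40.078 g is Ca.
So Ca makes up 40.078/184.399 = 0.2173 of the mass, i.e. 21.73%.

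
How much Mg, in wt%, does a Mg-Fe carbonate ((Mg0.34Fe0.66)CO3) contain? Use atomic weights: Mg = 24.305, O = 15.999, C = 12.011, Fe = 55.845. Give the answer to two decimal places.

M((Mg0.34Fe0.66)CO3) = 105.129 g/mol.
Mg contributes 0.34 × 24.305 = 8.264 g per mole.
8.264/105.129 = 0.0786 → 7.86%.

7.86 wt%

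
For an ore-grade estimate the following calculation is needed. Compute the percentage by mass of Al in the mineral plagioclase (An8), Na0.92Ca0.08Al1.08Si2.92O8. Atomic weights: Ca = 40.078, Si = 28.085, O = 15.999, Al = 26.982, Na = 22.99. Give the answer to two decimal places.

11.06 weight percent

M(Na0.92Ca0.08Al1.08Si2.92O8) = 263.498 g/mol.
Al contributes 1.08 × 26.982 = 29.141 g per mole.
29.141/263.498 = 0.1106 → 11.06%.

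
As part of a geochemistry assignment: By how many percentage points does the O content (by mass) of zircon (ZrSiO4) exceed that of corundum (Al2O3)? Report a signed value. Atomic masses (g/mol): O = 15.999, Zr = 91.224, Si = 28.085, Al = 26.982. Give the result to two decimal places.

-12.16 percentage points

O in ZrSiO4: molar mass 183.305 g/mol; 4×15.999 = 63.996 g → 34.91 wt%.
O in Al2O3: molar mass 101.961 g/mol; 3×15.999 = 47.997 g → 47.07 wt%.
Difference = 34.91 − 47.07 = -12.16 percentage points.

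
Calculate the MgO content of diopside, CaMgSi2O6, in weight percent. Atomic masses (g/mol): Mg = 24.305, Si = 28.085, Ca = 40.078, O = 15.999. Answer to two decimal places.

18.61 wt%

Molar mass of CaMgSi2O6 = 1·40.078 + 1·24.305 + 2·28.085 + 6·15.999 = 216.547 g/mol.
Each formula unit contains 1 Mg, equivalent to 1/1 = 1.0000 mol MgO.
M(MgO) = 1×24.305 + 1×15.999 = 40.304 g/mol.
Mass of MgO per formula unit = 1.0000 × 40.304 = 40.304 g.
MgO wt% = 40.304 / 216.547 × 100 = 18.61%.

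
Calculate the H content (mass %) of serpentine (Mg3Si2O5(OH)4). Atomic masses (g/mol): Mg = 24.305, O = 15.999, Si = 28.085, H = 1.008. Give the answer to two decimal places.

1.46 mass %

Molar mass of Mg3Si2O5(OH)4: 3·24.305 + 2·28.085 + 9·15.999 + 4·1.008 = 277.108 g/mol.
Mass of H per formula unit: 4 × 1.008 = 4.032 g.
Weight fraction H = 4.032 / 277.108 = 0.0146.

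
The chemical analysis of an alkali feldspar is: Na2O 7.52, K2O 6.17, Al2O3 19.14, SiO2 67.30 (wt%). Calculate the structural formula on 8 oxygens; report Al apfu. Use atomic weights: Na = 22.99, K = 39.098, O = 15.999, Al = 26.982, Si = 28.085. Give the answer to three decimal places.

Na2O: 7.52/61.979 = 0.12133 mol → 0.24266 mol Na, 0.12133 mol O.
K2O: 6.17/94.195 = 0.06550 mol → 0.13100 mol K, 0.06550 mol O.
Al2O3: 19.14/101.961 = 0.18772 mol → 0.37544 mol Al, 0.56316 mol O.
SiO2: 67.30/60.083 = 1.12012 mol → 1.12012 mol Si, 2.24024 mol O.
Total oxygen = 2.99023 mol. Normalization factor = 8/2.99023 = 2.67538.
Al per 8 O = 0.37544 × 2.67538 = 1.004.

1.004 Al apfu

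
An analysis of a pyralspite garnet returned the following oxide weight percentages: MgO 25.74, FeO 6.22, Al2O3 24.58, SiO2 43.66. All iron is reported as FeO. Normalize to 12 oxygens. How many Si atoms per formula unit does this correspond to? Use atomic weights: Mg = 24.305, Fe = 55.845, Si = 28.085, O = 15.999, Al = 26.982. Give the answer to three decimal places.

MgO (M=40.304): mol = 0.63865; Mg = 0.63865, O = 0.63865.
FeO (M=71.844): mol = 0.08658; Fe = 0.08658, O = 0.08658.
Al2O3 (M=101.961): mol = 0.24107; Al = 0.48214, O = 0.72321.
SiO2 (M=60.083): mol = 0.72666; Si = 0.72666, O = 1.45332.
ΣO = 2.90176; factor = 12/ΣO = 4.13542.
Si apfu = 0.72666 × 4.13542 = 3.005.

3.005 Si apfu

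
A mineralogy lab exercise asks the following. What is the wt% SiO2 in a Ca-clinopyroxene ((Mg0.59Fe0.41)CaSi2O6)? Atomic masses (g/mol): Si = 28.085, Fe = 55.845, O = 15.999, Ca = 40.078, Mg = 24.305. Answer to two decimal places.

Formula mass = 229.478 g/mol.
2 Si → 2.0000 mol SiO2 per formula unit; M(SiO2) = 60.083, so SiO2 mass = 120.166 g.
120.166/229.478 × 100 = 52.36 wt%.

52.36 wt%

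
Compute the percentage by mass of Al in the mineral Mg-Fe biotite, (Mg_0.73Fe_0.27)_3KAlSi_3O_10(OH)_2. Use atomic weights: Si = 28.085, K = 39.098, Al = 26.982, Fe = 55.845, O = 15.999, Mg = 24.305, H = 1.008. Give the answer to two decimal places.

6.09 weight percent

M((Mg_0.73Fe_0.27)_3KAlSi_3O_10(OH)_2) = 442.801 g/mol.
Al contributes 1 × 26.982 = 26.982 g per mole.
26.982/442.801 = 0.0609 → 6.09%.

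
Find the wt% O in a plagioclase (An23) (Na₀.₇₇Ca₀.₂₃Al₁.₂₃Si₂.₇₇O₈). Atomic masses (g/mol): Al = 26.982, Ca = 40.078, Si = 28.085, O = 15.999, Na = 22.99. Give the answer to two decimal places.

Molar mass of Na₀.₇₇Ca₀.₂₃Al₁.₂₃Si₂.₇₇O₈: 0.77×22.99 + 0.23×40.078 + 1.23×26.982 + 2.77×28.085 + 8×15.999 = 265.896 g/mol.
Mass of O per formula unit: 8 × 15.999 = 127.992 g.
Weight fraction O = 127.992 / 265.896 = 0.4814.

48.14 wt%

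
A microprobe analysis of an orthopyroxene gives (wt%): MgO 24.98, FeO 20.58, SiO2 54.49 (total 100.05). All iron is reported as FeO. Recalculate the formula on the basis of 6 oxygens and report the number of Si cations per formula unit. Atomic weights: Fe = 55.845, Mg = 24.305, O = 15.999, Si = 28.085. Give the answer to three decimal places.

2.000 Si apfu

MgO: 24.98/40.304 = 0.61979 mol → 0.61979 mol Mg, 0.61979 mol O.
FeO: 20.58/71.844 = 0.28645 mol → 0.28645 mol Fe, 0.28645 mol O.
SiO2: 54.49/60.083 = 0.90691 mol → 0.90691 mol Si, 1.81382 mol O.
Total oxygen = 2.72006 mol. Normalization factor = 6/2.72006 = 2.20583.
Si per 6 O = 0.90691 × 2.20583 = 2.000.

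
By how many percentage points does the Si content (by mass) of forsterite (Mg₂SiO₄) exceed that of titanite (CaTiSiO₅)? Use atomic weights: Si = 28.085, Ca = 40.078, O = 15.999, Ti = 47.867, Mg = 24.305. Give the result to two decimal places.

First mineral: 28.085 g Si in 140.691 g formula = 19.96 wt% Si.
Second mineral: 28.085 g Si in 196.025 g formula = 14.33 wt% Si.
19.96% − 14.33% gives a difference of 5.63 percentage points.

5.63 percentage points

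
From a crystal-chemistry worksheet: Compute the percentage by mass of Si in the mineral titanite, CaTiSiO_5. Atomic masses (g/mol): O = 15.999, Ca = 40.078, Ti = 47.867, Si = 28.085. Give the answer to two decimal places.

Formula mass = 1*40.078 + 1*47.867 + 1*28.085 + 5*15.999 = 196.025 g/mol, of which 28.085 g is Si.
So Si makes up 28.085/196.025 = 0.1433 of the mass, i.e. 14.33%.

14.33 mass %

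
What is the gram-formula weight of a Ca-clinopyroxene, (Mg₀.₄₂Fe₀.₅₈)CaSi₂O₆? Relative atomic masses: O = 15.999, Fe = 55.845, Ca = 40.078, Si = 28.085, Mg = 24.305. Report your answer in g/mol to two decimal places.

234.84 g/mol

Mg: 0.42 × 24.305 = 10.2081
Fe: 0.58 × 55.845 = 32.3901
Ca: 1 × 40.078 = 40.0780
Si: 2 × 28.085 = 56.1700
O: 6 × 15.999 = 95.9940
Summing the contributions gives the formula mass.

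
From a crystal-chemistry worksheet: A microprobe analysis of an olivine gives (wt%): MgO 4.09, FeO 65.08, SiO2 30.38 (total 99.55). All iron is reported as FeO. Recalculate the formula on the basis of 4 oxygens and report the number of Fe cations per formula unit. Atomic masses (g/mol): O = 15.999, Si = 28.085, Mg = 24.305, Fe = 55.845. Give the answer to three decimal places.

MgO (M=40.304): mol = 0.10148; Mg = 0.10148, O = 0.10148.
FeO (M=71.844): mol = 0.90585; Fe = 0.90585, O = 0.90585.
SiO2 (M=60.083): mol = 0.50563; Si = 0.50563, O = 1.01126.
ΣO = 2.01859; factor = 4/ΣO = 1.98158.
Fe apfu = 0.90585 × 1.98158 = 1.795.

1.795 Fe apfu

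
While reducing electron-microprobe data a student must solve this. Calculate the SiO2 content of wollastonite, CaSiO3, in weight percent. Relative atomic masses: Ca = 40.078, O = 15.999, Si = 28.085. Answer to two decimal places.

51.72 wt%

M(CaSiO3) = 116.160 g/mol; M(SiO2) = 60.083 g/mol.
Moles SiO2 per formula unit = 1 Si ÷ 1 = 1.0000.
SiO2 fraction = (1.0000 × 60.083) / 116.160 = 60.083/116.160 = 0.5172.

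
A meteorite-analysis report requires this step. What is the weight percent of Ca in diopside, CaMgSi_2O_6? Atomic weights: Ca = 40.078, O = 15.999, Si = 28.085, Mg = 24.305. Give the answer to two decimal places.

18.51 wt%

M(CaMgSi_2O_6) = 216.547 g/mol.
Ca contributes 1 × 40.078 = 40.078 g per mole.
40.078/216.547 = 0.1851 → 18.51%.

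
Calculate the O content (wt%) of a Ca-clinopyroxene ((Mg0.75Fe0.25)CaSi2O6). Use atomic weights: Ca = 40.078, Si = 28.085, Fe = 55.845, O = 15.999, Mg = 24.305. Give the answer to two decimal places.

Formula mass = 0.75·24.305 + 0.25·55.845 + 1·40.078 + 2·28.085 + 6·15.999 = 224.432 g/mol, of which 95.994 g is O.
So O makes up 95.994/224.432 = 0.4277 of the mass, i.e. 42.77%.

42.77 wt%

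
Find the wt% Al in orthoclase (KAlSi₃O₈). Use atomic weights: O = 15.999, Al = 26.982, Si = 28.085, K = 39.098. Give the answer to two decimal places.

9.69 mass %

Molar mass of KAlSi₃O₈: 1×39.098 + 1×26.982 + 3×28.085 + 8×15.999 = 278.327 g/mol.
Mass of Al per formula unit: 1 × 26.982 = 26.982 g.
Weight fraction Al = 26.982 / 278.327 = 0.0969.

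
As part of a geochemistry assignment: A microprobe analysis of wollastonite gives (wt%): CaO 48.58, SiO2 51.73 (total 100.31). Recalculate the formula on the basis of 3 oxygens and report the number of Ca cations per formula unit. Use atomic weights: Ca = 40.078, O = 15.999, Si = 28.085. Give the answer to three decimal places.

CaO (M=56.077): mol = 0.86631; Ca = 0.86631, O = 0.86631.
SiO2 (M=60.083): mol = 0.86098; Si = 0.86098, O = 1.72196.
ΣO = 2.58827; factor = 3/ΣO = 1.15908.
Ca apfu = 0.86631 × 1.15908 = 1.004.

1.004 Ca apfu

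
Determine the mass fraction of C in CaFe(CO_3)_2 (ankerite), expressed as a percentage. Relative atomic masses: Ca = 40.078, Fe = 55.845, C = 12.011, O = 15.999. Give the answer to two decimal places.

M(CaFe(CO_3)_2) = 215.939 g/mol.
C contributes 2 × 12.011 = 24.022 g per mole.
24.022/215.939 = 0.1112 → 11.12%.

11.12 weight percent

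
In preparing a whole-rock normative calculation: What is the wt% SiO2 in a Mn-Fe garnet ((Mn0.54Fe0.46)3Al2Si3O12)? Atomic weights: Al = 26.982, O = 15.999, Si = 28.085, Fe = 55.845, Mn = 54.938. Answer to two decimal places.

36.32 wt%

Formula mass = 496.273 g/mol.
3 Si → 3.0000 mol SiO2 per formula unit; M(SiO2) = 60.083, so SiO2 mass = 180.249 g.
180.249/496.273 × 100 = 36.32 wt%.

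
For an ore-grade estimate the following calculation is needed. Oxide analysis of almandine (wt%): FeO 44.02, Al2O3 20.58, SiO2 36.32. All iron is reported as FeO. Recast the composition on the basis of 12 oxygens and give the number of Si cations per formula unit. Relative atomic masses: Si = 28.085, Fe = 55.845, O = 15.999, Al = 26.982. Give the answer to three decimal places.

2.989 Si apfu

44.02 wt% FeO ÷ 71.844 g/mol = 0.61272 mol, giving 0.61272 Fe and 0.61272 O.
20.58 wt% Al2O3 ÷ 101.961 g/mol = 0.20184 mol, giving 0.40368 Al and 0.60552 O.
36.32 wt% SiO2 ÷ 60.083 g/mol = 0.60450 mol, giving 0.60450 Si and 1.20900 O.
Oxygen sums to 2.42724; scaling by 12/2.42724 = 4.94389 puts the formula on 12 O.
Si: 0.60450 × 4.94389 = 2.989 atoms per formula unit.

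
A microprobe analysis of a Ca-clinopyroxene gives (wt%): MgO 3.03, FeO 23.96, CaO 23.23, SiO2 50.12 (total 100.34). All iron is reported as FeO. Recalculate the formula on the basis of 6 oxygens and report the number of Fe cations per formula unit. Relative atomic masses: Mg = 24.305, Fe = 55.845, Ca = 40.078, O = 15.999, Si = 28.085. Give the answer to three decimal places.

MgO (M=40.304): mol = 0.07518; Mg = 0.07518, O = 0.07518.
FeO (M=71.844): mol = 0.33350; Fe = 0.33350, O = 0.33350.
CaO (M=56.077): mol = 0.41425; Ca = 0.41425, O = 0.41425.
SiO2 (M=60.083): mol = 0.83418; Si = 0.83418, O = 1.66836.
ΣO = 2.49129; factor = 6/ΣO = 2.40839.
Fe apfu = 0.33350 × 2.40839 = 0.803.

0.803 Fe apfu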